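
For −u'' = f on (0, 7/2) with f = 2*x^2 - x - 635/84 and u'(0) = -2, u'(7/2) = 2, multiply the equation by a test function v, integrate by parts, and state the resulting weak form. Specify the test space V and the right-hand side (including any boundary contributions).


V = H^1(0, 7/2) (v unrestricted at boundary; u is determined up to an additive constant); weak form: ∫_0^7/2 u'v' dx = ∫_0^7/2 (2*x^2 - x - 635/84) v dx + 2·v(7/2) + 2·v(0) for all v ∈ V.

Multiply both sides by a test function v and integrate from 0 to 7/2:
  ∫_0^7/2 −u''(x) v(x) dx = ∫_0^7/2 f(x) v(x) dx.
Integrate the LHS by parts once:
  ∫_0^7/2 −u'' v dx = −[u'(x) v(x)]_0^7/2 + ∫_0^7/2 u'(x) v'(x) dx.
Thus ∫_0^7/2 u'(x) v'(x) dx = ∫_0^7/2 f(x) v(x) dx + [u'(x) v(x)]_0^7/2.
Choose V so that boundary terms are either known or forced to vanish.
u has inhomogeneous Neumann u'(0) = -2, u'(7/2) = 2. [u' v]_0^7/2 = (2)·v(7/2) − (-2)·v(0) = 2·v(7/2) + 2·v(0). Take V = H^1(0, 7/2); boundary term becomes part of RHS.
Weak formulation: find u (satisfying any essential BC) such that ∫_0^7/2 u'(x) v'(x) dx = ∫_0^7/2 f v dx + 2·v(7/2) + 2·v(0) for all v ∈ V (Neumann data are natural BCs: they enter the RHS as boundary terms).
Substituting f(x) = 2*x^2 - x - 635/84, the right-hand side is ∫_0^7/2 (2*x^2 - x - 635/84) v dx + 2·v(7/2) + 2·v(0).
Compatibility check (pure Neumann): taking v ≡ 1 ∈ V gives 0 = ∫_0^7/2 f dx + (2) − (-2), i.e. ∫_0^7/2 f dx must equal u'(0) − u'(7/2) = -4. Indeed ∫_0^7/2 (2*x^2 - x - 635/84) dx = -4, so the data are compatible. The solution is then unique only up to an additive constant (fix it e.g. by requiring ∫_0^7/2 u dx = 0).


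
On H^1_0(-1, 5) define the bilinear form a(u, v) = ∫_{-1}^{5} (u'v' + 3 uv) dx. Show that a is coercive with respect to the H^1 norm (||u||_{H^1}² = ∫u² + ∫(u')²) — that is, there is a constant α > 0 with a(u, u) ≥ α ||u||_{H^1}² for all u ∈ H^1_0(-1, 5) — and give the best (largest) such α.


α = 1

Coercivity of a(·,·) on H^1_0(-1, 5) means a(u, u) ≥ α ||u||_{H^1}² for every u ∈ H^1_0.
The interval has length L = 6, and Poincaré/coercivity depend only on L. Here a(u, u) = ∫(u')² + (3)·∫u².
Here c = 3 ≥ 1, so a(u,u) = ∫(u')² + c∫u² ≥ ∫(u')² + ∫u² = ||u||_{H^1}², i.e. α = 1 works. No larger α is possible: a(u,u) ≥ α||u||_{H^1}² means (1−α)∫(u')² ≥ (α−c)∫u², and for the modes u_n = sin(nπ(x−x₀)/L) (x₀ the left endpoint) one has ∫u_n²/∫(u_n')² = (L/(nπ))² → 0, so a(u_n,u_n)/||u_n||_{H^1}² → 1. Hence the optimal constant is α = 1.
Therefore α = 1.


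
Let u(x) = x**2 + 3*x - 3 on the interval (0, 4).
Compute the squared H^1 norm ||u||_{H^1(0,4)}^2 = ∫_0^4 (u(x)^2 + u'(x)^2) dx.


||u||_{H^1}^2 = 11432/15

The H^1 norm (squared) on an interval (0, L) is
  ||u||_{H^1}^2 = ∫_0^L u(x)^2 dx + ∫_0^L u'(x)^2 dx.
Compute u'(x) = 2*x + 3.
Then u(x)^2 = x**4 + 6*x**3 + 3*x**2 - 18*x + 9 and u'(x)^2 = 4*x**2 + 12*x + 9.
Integrate each monomial from 0 to 4 using ∫_0^4 c·x^n dx = c·4^(n+1)/(n+1):
  ∫_0^4 u(x)^2 dx = ∫_0^4 (x^4 + 6*x^3 + 3*x^2 - 18*x + 9) dx. Term by term:
    ∫_0^4 x^4 dx = 1024/5;  ∫_0^4 6*x^3 dx = 384;  ∫_0^4 3*x^2 dx = 64;
    ∫_0^4 -18*x dx = -144;  ∫_0^4 9 dx = 36.
  Sum: 1024/5 + 384 + 64 − 144 + 36 = 2724/5.
  ∫_0^4 u'(x)^2 dx = ∫_0^4 (4*x^2 + 12*x + 9) dx. Term by term:
    ∫_0^4 4*x^2 dx = 256/3;  ∫_0^4 12*x dx = 96;  ∫_0^4 9 dx = 36.
  Sum: 256/3 + 96 + 36 = 652/3.
Adding: ||u||_{H^1}^2 = 2724/5 + 652/3 = 11432/15.


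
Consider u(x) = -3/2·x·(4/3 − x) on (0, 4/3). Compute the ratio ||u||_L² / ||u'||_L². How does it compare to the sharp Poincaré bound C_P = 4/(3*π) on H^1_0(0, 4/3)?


||u||_L² / ||u'||_L² = 2*sqrt(10)/15 < C_P = 4/(3*π).

u(x) = -3/2·x·(4/3 − x), so u'(x) = 3*x - 2.
u(x) = -3/2·x·(4/3 − x) vanishes at x = 0 and x = 4/3, so u ∈ H^1_0(0, 4/3). Differentiate via the product rule and integrate the resulting polynomials term by term.
  ∫_0^4/3 u² dx = ∫_0^4/3 (9*x^4/4 - 6*x^3 + 4*x^2) dx. Term by term:
    ∫_0^4/3 9*x^4/4 dx = 256/135;  ∫_0^4/3 -6*x^3 dx = -128/27;  ∫_0^4/3 4*x^2 dx = 256/81.
  Sum: 256/135 − 128/27 + 256/81 = 128/405.
  ∫_0^4/3 (u')² dx = ∫_0^4/3 (9*x^2 - 12*x + 4) dx. Term by term:
    ∫_0^4/3 9*x^2 dx = 64/9;  ∫_0^4/3 -12*x dx = -32/3;  ∫_0^4/3 4 dx = 16/3.
  Sum: 64/9 − 32/3 + 16/3 = 16/9.
∫_0^4/3 u² dx = 128/405, so ||u||_L² = 8*sqrt(10)/45.
∫_0^4/3 (u')² dx = 16/9, so ||u'||_L² = 4/3.
Ratio ||u||_L² / ||u'||_L² = 2*sqrt(10)/15.
Sharp Poincaré constant on H^1_0(0, 4/3) is C_P = L/π = 4/(3*π), achieved by sin(3*π/4·x).
A polynomial bump cannot attain the sharp Poincaré constant (only the first sine eigenfunction does), so the ratio is strictly less than C_P, consistent with ||u||_L² ≤ C_P ||u'||_L².


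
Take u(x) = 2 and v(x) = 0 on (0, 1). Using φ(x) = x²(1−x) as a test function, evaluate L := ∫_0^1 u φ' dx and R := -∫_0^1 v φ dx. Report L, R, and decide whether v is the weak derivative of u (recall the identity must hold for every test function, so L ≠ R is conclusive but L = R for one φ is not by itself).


LHS = 0, RHS = 0. Yes, v = u' weakly.

u(x) = 2, classical derivative u'(x) = 0.
φ(x) = x²(1−x), so φ'(x) = x*(2 - 3*x).
Note φ(0) = φ(1) = 0, so the boundary term u·φ vanishes.
LHS = ∫_0^1 u(x) φ'(x) dx = ∫_0^1 (-6*x^2 + 4*x) dx. Term by term:
  ∫_0^1 -6*x^2 dx = -2;  ∫_0^1 4*x dx = 2.
Sum: -2 + 2 = 0.
So LHS = 0.
∫_0^1 v(x) φ(x) dx = ∫_0^1 (0) dx. Term by term:
  ∫_0^1 0 dx = 0.
So RHS = -∫_0^1 v(x) φ(x) dx = 0.
LHS = RHS, so the identity holds for this test φ.
Moreover u is smooth here and v(x) = u'(x) = 0 pointwise, so the identity holds for every test function. Hence v is the weak derivative of u.


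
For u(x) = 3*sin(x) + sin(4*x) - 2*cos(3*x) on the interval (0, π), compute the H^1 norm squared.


||u||_{H^1(0,π)}^2 = -320/7 + 75*π/2

u'(x) = 6*sin(3*x) + 3*cos(x) + 4*cos(4*x).
Expand u² and (u')² and integrate term by term on (0, π), using: for integers n ≥ 1, ∫_0^π sin²(nx) dx = ∫_0^π cos²(nx) dx = π/2; for n ≠ n', ∫_0^π sin(nx)sin(n'x) dx = ∫_0^π cos(nx)cos(n'x) dx = 0; and by product-to-sum, ∫_0^π sin(nx)cos(n'x) dx = ½∫_0^π [sin((n+n')x) + sin((n−n')x)] dx, which is 0 when n+n' is even and 2n/(n²−n'²) when n+n' is odd (it need not vanish on (0, π)).
  u² squared terms: (-2)²·∫cos(3x)² dx = 4·π/2 = 2*π;  (3)²·∫sin(x)² dx = 9·π/2 = 9*π/2;  (1)²·∫sin(4x)² dx = 1·π/2 = π/2.
  u² cross terms: 2·(-2)·(3)·∫cos(3x)·sin(x) dx = -12·(0) = 0;  2·(-2)·(1)·∫cos(3x)·sin(4x) dx = -4·(8/7) = -32/7;  2·(3)·(1)·∫sin(x)·sin(4x) dx = 6·(0) = 0.
  So ∫_0^π u² dx = 2*π + 9*π/2 + π/2 + 0 − 32/7 + 0 = -32/7 + 7*π.
  (u')² squared terms: (3)²·∫cos(x)² dx = 9·π/2 = 9*π/2;  (4)²·∫cos(4x)² dx = 16·π/2 = 8*π;  (6)²·∫sin(3x)² dx = 36·π/2 = 18*π.
  (u')² cross terms: 2·(3)·(4)·∫cos(x)·cos(4x) dx = 24·(0) = 0;  2·(3)·(6)·∫cos(x)·sin(3x) dx = 36·(0) = 0;  2·(4)·(6)·∫cos(4x)·sin(3x) dx = 48·(-6/7) = -288/7.
  So ∫_0^π (u')² dx = 9*π/2 + 8*π + 18*π + 0 + 0 − 288/7 = -288/7 + 61*π/2.
||u||_{H^1}^2 = (-32/7 + 7*π) + (-288/7 + 61*π/2) = -320/7 + 75*π/2.


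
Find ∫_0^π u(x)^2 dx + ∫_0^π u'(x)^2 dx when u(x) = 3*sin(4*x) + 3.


||u||_{H^1(0,π)}^2 = 171*π/2

u'(x) = 12*cos(4*x).
Expand u² and (u')² and integrate term by term on (0, π), using: for integers n ≥ 1, ∫_0^π sin²(nx) dx = ∫_0^π cos²(nx) dx = π/2; for n ≠ n', ∫_0^π sin(nx)sin(n'x) dx = ∫_0^π cos(nx)cos(n'x) dx = 0; and by product-to-sum, ∫_0^π sin(nx)cos(n'x) dx = ½∫_0^π [sin((n+n')x) + sin((n−n')x)] dx, which is 0 when n+n' is even and 2n/(n²−n'²) when n+n' is odd (it need not vanish on (0, π)). For the constant mode: ∫_0^π 1 dx = π, ∫_0^π cos(nx) dx = 0, ∫_0^π sin(nx) dx = (1−(−1)^n)/n.
  u² squared terms: (3)²·∫1 dx = 9·π = 9*π;  (3)²·∫sin(4x)² dx = 9·π/2 = 9*π/2.
  u² cross terms: 2·(3)·(3)·∫1·sin(4x) dx = 18·(0) = 0.
  So ∫_0^π u² dx = 9*π + 9*π/2 + 0 = 27*π/2.
  (u')² squared terms: (12)²·∫cos(4x)² dx = 144·π/2 = 72*π.
  So ∫_0^π (u')² dx = 72*π.
||u||_{H^1}^2 = (27*π/2) + (72*π) = 171*π/2.


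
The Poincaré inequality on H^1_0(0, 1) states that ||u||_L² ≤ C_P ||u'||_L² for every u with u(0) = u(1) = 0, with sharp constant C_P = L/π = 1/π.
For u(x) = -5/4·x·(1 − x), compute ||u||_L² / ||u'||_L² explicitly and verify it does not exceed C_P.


||u||_L² / ||u'||_L² = sqrt(10)/10 < C_P = 1/π.

u(x) = -5/4·x·(1 − x), so u'(x) = 5*x/2 - 5/4.
u(x) = -5/4·x·(1 − x) vanishes at x = 0 and x = 1, so u ∈ H^1_0(0, 1). Differentiate via the product rule and integrate the resulting polynomials term by term.
  ∫_0^1 u² dx = ∫_0^1 (25*x^4/16 - 25*x^3/8 + 25*x^2/16) dx. Term by term:
    ∫_0^1 25*x^4/16 dx = 5/16;  ∫_0^1 -25*x^3/8 dx = -25/32;  ∫_0^1 25*x^2/16 dx = 25/48.
  Sum: 5/16 − 25/32 + 25/48 = 5/96.
  ∫_0^1 (u')² dx = ∫_0^1 (25*x^2/4 - 25*x/4 + 25/16) dx. Term by term:
    ∫_0^1 25*x^2/4 dx = 25/12;  ∫_0^1 -25*x/4 dx = -25/8;  ∫_0^1 25/16 dx = 25/16.
  Sum: 25/12 − 25/8 + 25/16 = 25/48.
∫_0^1 u² dx = 5/96, so ||u||_L² = sqrt(30)/24.
∫_0^1 (u')² dx = 25/48, so ||u'||_L² = 5*sqrt(3)/12.
Ratio ||u||_L² / ||u'||_L² = sqrt(10)/10.
Sharp Poincaré constant on H^1_0(0, 1) is C_P = L/π = 1/π, achieved by sin(π·x).
A polynomial bump cannot attain the sharp Poincaré constant (only the first sine eigenfunction does), so the ratio is strictly less than C_P, consistent with ||u||_L² ≤ C_P ||u'||_L².


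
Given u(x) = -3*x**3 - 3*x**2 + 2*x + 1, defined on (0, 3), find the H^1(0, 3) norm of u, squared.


||u||_{H^1}^2 = 736341/70

The H^1 norm (squared) on an interval (0, L) is
  ||u||_{H^1}^2 = ∫_0^L u(x)^2 dx + ∫_0^L u'(x)^2 dx.
Compute u'(x) = -9*x**2 - 6*x + 2.
Then u(x)^2 = 9*x**6 + 18*x**5 - 3*x**4 - 18*x**3 - 2*x**2 + 4*x + 1 and u'(x)^2 = 81*x**4 + 108*x**3 - 24*x + 4.
Integrate each monomial from 0 to 3 using ∫_0^3 c·x^n dx = c·3^(n+1)/(n+1):
  ∫_0^3 u(x)^2 dx = ∫_0^3 (9*x^6 + 18*x^5 - 3*x^4 - 18*x^3 - 2*x^2 + 4*x + 1) dx. Term by term:
    ∫_0^3 9*x^6 dx = 19683/7;  ∫_0^3 18*x^5 dx = 2187;  ∫_0^3 -3*x^4 dx = -729/5;
    ∫_0^3 -18*x^3 dx = -729/2;  ∫_0^3 -2*x^2 dx = -18;  ∫_0^3 4*x dx = 18;
    ∫_0^3 1 dx = 3.
  Sum: 19683/7 + 2187 − 729/5 − 729/2 − 18 + 18 + 3 = 314409/70.
  ∫_0^3 u'(x)^2 dx = ∫_0^3 (81*x^4 + 108*x^3 - 24*x + 4) dx. Term by term:
    ∫_0^3 81*x^4 dx = 19683/5;  ∫_0^3 108*x^3 dx = 2187;  ∫_0^3 -24*x dx = -108;
    ∫_0^3 4 dx = 12.
  Sum: 19683/5 + 2187 − 108 + 12 = 30138/5.
Adding: ||u||_{H^1}^2 = 314409/70 + 30138/5 = 736341/70.


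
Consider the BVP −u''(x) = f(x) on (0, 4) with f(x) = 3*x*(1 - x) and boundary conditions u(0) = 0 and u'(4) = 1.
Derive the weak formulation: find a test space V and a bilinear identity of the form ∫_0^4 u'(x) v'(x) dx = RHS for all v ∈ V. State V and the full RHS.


V = {v ∈ H^1(0, 4) : v(0) = 0} (test functions vanish at x = 0 where u is specified); weak form: ∫_0^4 u'v' dx = ∫_0^4 (3*x*(1 - x)) v dx + v(4) for all v ∈ V.

Multiply both sides by a test function v and integrate from 0 to 4:
  ∫_0^4 −u''(x) v(x) dx = ∫_0^4 f(x) v(x) dx.
Integrate the LHS by parts once:
  ∫_0^4 −u'' v dx = −[u'(x) v(x)]_0^4 + ∫_0^4 u'(x) v'(x) dx.
Thus ∫_0^4 u'(x) v'(x) dx = ∫_0^4 f(x) v(x) dx + [u'(x) v(x)]_0^4.
Choose V so that boundary terms are either known or forced to vanish.
Mixed BC: u(0) = 0 (Dirichlet) and u'(4) = 1 (Neumann). Define V = {v ∈ H^1(0, 4) : v(0) = 0}. Then [u' v]_0^4 = u'(4)·v(4) − u'(0)·0 = v(4).
Weak formulation: find u (satisfying any essential BC) such that ∫_0^4 u'(x) v'(x) dx = ∫_0^4 f v dx + v(4) for all v ∈ V (Dirichlet at 0 absorbed into V; Neumann datum at x = 4 contributes the boundary term).
Substituting f(x) = 3*x*(1 - x), the right-hand side is ∫_0^4 (3*x*(1 - x)) v dx + v(4).


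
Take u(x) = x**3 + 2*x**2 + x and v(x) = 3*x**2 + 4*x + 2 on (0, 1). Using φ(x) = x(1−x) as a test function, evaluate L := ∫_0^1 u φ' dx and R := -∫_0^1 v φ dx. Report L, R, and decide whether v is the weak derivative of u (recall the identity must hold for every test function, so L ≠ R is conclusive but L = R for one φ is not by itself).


LHS = -13/20, RHS = -49/60. No, v is not the weak derivative of u.

u(x) = x**3 + 2*x**2 + x, classical derivative u'(x) = 3*x**2 + 4*x + 1.
φ(x) = x(1−x), so φ'(x) = 1 - 2*x.
Note φ(0) = φ(1) = 0, so the boundary term u·φ vanishes.
LHS = ∫_0^1 u(x) φ'(x) dx = ∫_0^1 (-2*x^4 - 3*x^3 + x) dx. Term by term:
  ∫_0^1 -2*x^4 dx = -2/5;  ∫_0^1 -3*x^3 dx = -3/4;  ∫_0^1 x dx = 1/2.
Sum: -2/5 − 3/4 + 1/2 = -13/20.
So LHS = -13/20.
∫_0^1 v(x) φ(x) dx = ∫_0^1 (-3*x^4 - x^3 + 2*x^2 + 2*x) dx. Term by term:
  ∫_0^1 -3*x^4 dx = -3/5;  ∫_0^1 -x^3 dx = -1/4;  ∫_0^1 2*x^2 dx = 2/3;
  ∫_0^1 2*x dx = 1.
Sum: -3/5 − 1/4 + 2/3 + 1 = 49/60.
So RHS = -∫_0^1 v(x) φ(x) dx = -49/60.
LHS − RHS = 1/6 ≠ 0, so the identity fails.
(For a valid weak derivative the identity must hold for EVERY test function, in particular this one. The failure shows v is NOT the weak derivative of u.)
Correct weak derivative would be u'(x) = 3*x**2 + 4*x + 1.


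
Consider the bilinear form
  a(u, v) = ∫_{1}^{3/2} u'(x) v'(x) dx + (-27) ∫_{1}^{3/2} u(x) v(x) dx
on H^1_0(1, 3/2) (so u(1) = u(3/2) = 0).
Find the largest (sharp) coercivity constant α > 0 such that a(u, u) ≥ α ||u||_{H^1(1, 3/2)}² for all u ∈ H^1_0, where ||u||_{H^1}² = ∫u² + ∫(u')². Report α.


α = (-27 + 4*π^2)/(1 + 4*π^2)

Coercivity of a(·,·) on H^1_0(1, 3/2) means a(u, u) ≥ α ||u||_{H^1}² for every u ∈ H^1_0.
The interval has length L = 1/2, and Poincaré/coercivity depend only on L. Here a(u, u) = ∫(u')² + (-27)·∫u².
Here c = -27 < 0 with |c| < (π/L)² = 4*π^2, so coercivity still holds. The condition a(u,u) ≥ α||u||_{H^1}² reads (1−α)∫(u')² ≥ (α−c)∫u². Any admissible α is ≤ 1 (rapidly oscillating u have ∫u²/∫(u')² → 0), and α = 1 would force 0 ≥ (1−c)∫u², impossible since c < 1; so 1−α > 0. By the sharp Poincaré inequality on H^1_0 of an interval of length L, ∫(u')² ≥ (π/L)²∫u² with equality for the first sine mode sin(π(x−x₀)/L) (x₀ the left endpoint), so the inequality holds for all u iff (1−α)(π/L)² ≥ α − c, i.e. α ≤ ((π/L)² + c)/((π/L)² + 1) = (1 + c(L/π)²)/(1 + (L/π)²). (Direct route, valid since c ≤ 0: Poincaré gives c∫u² ≥ c(L/π)²∫(u')², so a(u,u) ≥ (1 + c(L/π)²)∫(u')², while ||u||_{H^1}² ≤ (1 + (L/π)²)∫(u')²; dividing yields the same α.) With (π/L)² = 4*π^2 and c = -27, the largest admissible constant is α = ((π/L)² + c)/((π/L)² + 1).
Simplifying, α = (-27 + 4*π^2)/(1 + 4*π^2).


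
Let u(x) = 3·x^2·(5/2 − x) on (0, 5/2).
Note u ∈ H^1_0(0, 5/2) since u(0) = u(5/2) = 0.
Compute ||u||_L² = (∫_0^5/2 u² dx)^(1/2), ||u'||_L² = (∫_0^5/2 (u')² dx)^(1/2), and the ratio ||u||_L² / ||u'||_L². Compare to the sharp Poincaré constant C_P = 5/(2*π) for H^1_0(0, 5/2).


||u||_L² / ||u'||_L² = 5*sqrt(14)/28 < C_P = 5/(2*π).

u(x) = 3·x^2·(5/2 − x), so u'(x) = 3*x*(5 - 3*x).
u(x) = 3·x^2·(5/2 − x) vanishes at x = 0 and x = 5/2, so u ∈ H^1_0(0, 5/2). Differentiate via the product rule and integrate the resulting polynomials term by term.
  ∫_0^5/2 u² dx = ∫_0^5/2 (9*x^6 - 45*x^5 + 225*x^4/4) dx. Term by term:
    ∫_0^5/2 9*x^6 dx = 703125/896;  ∫_0^5/2 -45*x^5 dx = -234375/128;  ∫_0^5/2 225*x^4/4 dx = 140625/128.
  Sum: 703125/896 − 234375/128 + 140625/128 = 46875/896.
  ∫_0^5/2 (u')² dx = ∫_0^5/2 (81*x^4 - 270*x^3 + 225*x^2) dx. Term by term:
    ∫_0^5/2 81*x^4 dx = 50625/32;  ∫_0^5/2 -270*x^3 dx = -84375/32;  ∫_0^5/2 225*x^2 dx = 9375/8.
  Sum: 50625/32 − 84375/32 + 9375/8 = 1875/16.
∫_0^5/2 u² dx = 46875/896, so ||u||_L² = 125*sqrt(42)/112.
∫_0^5/2 (u')² dx = 1875/16, so ||u'||_L² = 25*sqrt(3)/4.
Ratio ||u||_L² / ||u'||_L² = 5*sqrt(14)/28.
Sharp Poincaré constant on H^1_0(0, 5/2) is C_P = L/π = 5/(2*π), achieved by sin(2*π/5·x).
A polynomial bump cannot attain the sharp Poincaré constant (only the first sine eigenfunction does), so the ratio is strictly less than C_P, consistent with ||u||_L² ≤ C_P ||u'||_L².


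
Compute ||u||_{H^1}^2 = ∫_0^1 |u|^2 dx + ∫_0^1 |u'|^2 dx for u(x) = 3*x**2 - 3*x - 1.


||u||_{H^1}^2 = 53/10

The H^1 norm (squared) on an interval (0, L) is
  ||u||_{H^1}^2 = ∫_0^L u(x)^2 dx + ∫_0^L u'(x)^2 dx.
Compute u'(x) = 6*x - 3.
Then u(x)^2 = 9*x**4 - 18*x**3 + 3*x**2 + 6*x + 1 and u'(x)^2 = 36*x**2 - 36*x + 9.
Integrate each monomial from 0 to 1 using ∫_0^1 c·x^n dx = c·1^(n+1)/(n+1):
  ∫_0^1 u(x)^2 dx = ∫_0^1 (9*x^4 - 18*x^3 + 3*x^2 + 6*x + 1) dx. Term by term:
    ∫_0^1 9*x^4 dx = 9/5;  ∫_0^1 -18*x^3 dx = -9/2;  ∫_0^1 3*x^2 dx = 1;
    ∫_0^1 6*x dx = 3;  ∫_0^1 1 dx = 1.
  Sum: 9/5 − 9/2 + 1 + 3 + 1 = 23/10.
  ∫_0^1 u'(x)^2 dx = ∫_0^1 (36*x^2 - 36*x + 9) dx. Term by term:
    ∫_0^1 36*x^2 dx = 12;  ∫_0^1 -36*x dx = -18;  ∫_0^1 9 dx = 9.
  Sum: 12 − 18 + 9 = 3.
Adding: ||u||_{H^1}^2 = 23/10 + 3 = 53/10.


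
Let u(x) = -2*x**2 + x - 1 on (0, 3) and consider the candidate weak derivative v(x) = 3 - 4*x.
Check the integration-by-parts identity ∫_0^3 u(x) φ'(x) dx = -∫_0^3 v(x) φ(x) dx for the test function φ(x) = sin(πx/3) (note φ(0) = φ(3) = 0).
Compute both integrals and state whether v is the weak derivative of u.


LHS = 30/π, RHS = 18/π. No, v is not the weak derivative of u.

u(x) = -2*x**2 + x - 1, classical derivative u'(x) = 1 - 4*x.
φ(x) = sin(πx/3), so φ'(x) = π*cos(π*x/3)/3.
Note φ(0) = φ(3) = 0, so the boundary term u·φ vanishes.
LHS = ∫_0^3 u(x) φ'(x) dx = ∫_0^3 (-2*π*x^2*cos(π*x/3)/3 + π*x*cos(π*x/3)/3 - π*cos(π*x/3)/3) dx. Term by term:
  ∫_0^3 -π*cos(π*x/3)/3 dx = 0;  ∫_0^3 -2*π*x^2*cos(π*x/3)/3 dx = 36/π;  ∫_0^3 π*x*cos(π*x/3)/3 dx = -6/π.
Sum: 0 + 36/π − 6/π = 30/π.
So LHS = 30/π.
∫_0^3 v(x) φ(x) dx = ∫_0^3 (-4*x*sin(π*x/3) + 3*sin(π*x/3)) dx. Term by term:
  ∫_0^3 3*sin(π*x/3) dx = 18/π;  ∫_0^3 -4*x*sin(π*x/3) dx = -36/π.
Sum: 18/π − 36/π = -18/π.
So RHS = -∫_0^3 v(x) φ(x) dx = 18/π.
LHS − RHS = 12/π ≠ 0, so the identity fails.
(For a valid weak derivative the identity must hold for EVERY test function, in particular this one. The failure shows v is NOT the weak derivative of u.)
Correct weak derivative would be u'(x) = 1 - 4*x.


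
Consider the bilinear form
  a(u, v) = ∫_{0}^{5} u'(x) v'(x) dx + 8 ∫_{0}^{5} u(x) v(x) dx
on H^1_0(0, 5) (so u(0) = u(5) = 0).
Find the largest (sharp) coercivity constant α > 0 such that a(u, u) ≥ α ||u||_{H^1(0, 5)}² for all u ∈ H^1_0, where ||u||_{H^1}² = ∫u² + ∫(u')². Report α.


α = 1

Coercivity of a(·,·) on H^1_0(0, 5) means a(u, u) ≥ α ||u||_{H^1}² for every u ∈ H^1_0.
The interval has length L = 5, and Poincaré/coercivity depend only on L. Here a(u, u) = ∫(u')² + (8)·∫u².
Here c = 8 ≥ 1, so a(u,u) = ∫(u')² + c∫u² ≥ ∫(u')² + ∫u² = ||u||_{H^1}², i.e. α = 1 works. No larger α is possible: a(u,u) ≥ α||u||_{H^1}² means (1−α)∫(u')² ≥ (α−c)∫u², and for the modes u_n = sin(nπ(x−x₀)/L) (x₀ the left endpoint) one has ∫u_n²/∫(u_n')² = (L/(nπ))² → 0, so a(u_n,u_n)/||u_n||_{H^1}² → 1. Hence the optimal constant is α = 1.
Therefore α = 1.


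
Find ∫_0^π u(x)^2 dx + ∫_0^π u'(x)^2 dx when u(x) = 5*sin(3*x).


||u||_{H^1(0,π)}^2 = 125*π

u'(x) = 15*cos(3*x).
Expand u² and (u')² and integrate term by term on (0, π), using: for integers n ≥ 1, ∫_0^π sin²(nx) dx = ∫_0^π cos²(nx) dx = π/2; for n ≠ n', ∫_0^π sin(nx)sin(n'x) dx = ∫_0^π cos(nx)cos(n'x) dx = 0; and by product-to-sum, ∫_0^π sin(nx)cos(n'x) dx = ½∫_0^π [sin((n+n')x) + sin((n−n')x)] dx, which is 0 when n+n' is even and 2n/(n²−n'²) when n+n' is odd (it need not vanish on (0, π)).
  u² squared terms: (5)²·∫sin(3x)² dx = 25·π/2 = 25*π/2.
  So ∫_0^π u² dx = 25*π/2.
  (u')² squared terms: (15)²·∫cos(3x)² dx = 225·π/2 = 225*π/2.
  So ∫_0^π (u')² dx = 225*π/2.
||u||_{H^1}^2 = (25*π/2) + (225*π/2) = 125*π.


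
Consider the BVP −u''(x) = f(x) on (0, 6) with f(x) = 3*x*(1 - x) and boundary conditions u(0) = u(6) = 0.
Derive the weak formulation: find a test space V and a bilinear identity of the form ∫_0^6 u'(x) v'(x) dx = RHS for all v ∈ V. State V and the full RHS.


V = H^1_0(0, 6) (so v(0) = v(6) = 0); weak form: ∫_0^6 u'v' dx = ∫_0^6 (3*x*(1 - x)) v dx for all v ∈ V.

Multiply both sides by a test function v and integrate from 0 to 6:
  ∫_0^6 −u''(x) v(x) dx = ∫_0^6 f(x) v(x) dx.
Integrate the LHS by parts once:
  ∫_0^6 −u'' v dx = −[u'(x) v(x)]_0^6 + ∫_0^6 u'(x) v'(x) dx.
Thus ∫_0^6 u'(x) v'(x) dx = ∫_0^6 f(x) v(x) dx + [u'(x) v(x)]_0^6.
Choose V so that boundary terms are either known or forced to vanish.
u is Dirichlet: u(0) = u(6) = 0. Let V = H^1_0(0, 6); then v(0) = v(6) = 0, and [u' v]_0^6 = 0.
Weak formulation: find u (satisfying any essential BC) such that ∫_0^6 u'(x) v'(x) dx = ∫_0^6 f v dx for all v ∈ V.
Substituting f(x) = 3*x*(1 - x), the right-hand side is ∫_0^6 (3*x*(1 - x)) v dx.


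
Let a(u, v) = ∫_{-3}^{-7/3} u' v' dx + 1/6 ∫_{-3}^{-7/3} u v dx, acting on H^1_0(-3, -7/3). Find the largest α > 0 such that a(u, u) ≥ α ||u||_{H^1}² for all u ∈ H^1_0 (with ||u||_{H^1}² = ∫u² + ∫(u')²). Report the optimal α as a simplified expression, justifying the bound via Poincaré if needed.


α = (2 + 27*π^2)/(3*(4 + 9*π^2))

Coercivity of a(·,·) on H^1_0(-3, -7/3) means a(u, u) ≥ α ||u||_{H^1}² for every u ∈ H^1_0.
The interval has length L = 2/3, and Poincaré/coercivity depend only on L. Here a(u, u) = ∫(u')² + (1/6)·∫u².
Here 0 < c = 1/6 < 1. The condition a(u,u) ≥ α||u||_{H^1}² reads (1−α)∫(u')² ≥ (α−c)∫u². Any admissible α is ≤ 1 (rapidly oscillating u have ∫u²/∫(u')² → 0), and α = 1 would force 0 ≥ (1−c)∫u², impossible since c < 1; so 1−α > 0. By the sharp Poincaré inequality on H^1_0 of an interval of length L, ∫(u')² ≥ (π/L)²∫u² with equality for the first sine mode sin(π(x−x₀)/L) (x₀ the left endpoint), so the inequality holds for all u iff (1−α)(π/L)² ≥ α − c, i.e. α ≤ ((π/L)² + c)/((π/L)² + 1) = (1 + c(L/π)²)/(1 + (L/π)²). With (π/L)² = 9*π^2/4 and c = 1/6, the largest admissible constant is α = ((π/L)² + c)/((π/L)² + 1).
Simplifying, α = (2 + 27*π^2)/(3*(4 + 9*π^2)).


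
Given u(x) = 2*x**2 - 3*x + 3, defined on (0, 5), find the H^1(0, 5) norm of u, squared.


||u||_{H^1}^2 = 5195/3

The H^1 norm (squared) on an interval (0, L) is
  ||u||_{H^1}^2 = ∫_0^L u(x)^2 dx + ∫_0^L u'(x)^2 dx.
Compute u'(x) = 4*x - 3.
Then u(x)^2 = 4*x**4 - 12*x**3 + 21*x**2 - 18*x + 9 and u'(x)^2 = 16*x**2 - 24*x + 9.
Integrate each monomial from 0 to 5 using ∫_0^5 c·x^n dx = c·5^(n+1)/(n+1):
  ∫_0^5 u(x)^2 dx = ∫_0^5 (4*x^4 - 12*x^3 + 21*x^2 - 18*x + 9) dx. Term by term:
    ∫_0^5 4*x^4 dx = 2500;  ∫_0^5 -12*x^3 dx = -1875;  ∫_0^5 21*x^2 dx = 875;
    ∫_0^5 -18*x dx = -225;  ∫_0^5 9 dx = 45.
  Sum: 2500 − 1875 + 875 − 225 + 45 = 1320.
  ∫_0^5 u'(x)^2 dx = ∫_0^5 (16*x^2 - 24*x + 9) dx. Term by term:
    ∫_0^5 16*x^2 dx = 2000/3;  ∫_0^5 -24*x dx = -300;  ∫_0^5 9 dx = 45.
  Sum: 2000/3 − 300 + 45 = 1235/3.
Adding: ||u||_{H^1}^2 = 1320 + 1235/3 = 5195/3.


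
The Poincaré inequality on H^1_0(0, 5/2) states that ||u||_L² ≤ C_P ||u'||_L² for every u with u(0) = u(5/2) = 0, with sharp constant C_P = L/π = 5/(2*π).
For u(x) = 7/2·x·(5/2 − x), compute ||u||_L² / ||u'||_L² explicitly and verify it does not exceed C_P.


||u||_L² / ||u'||_L² = sqrt(10)/4 < C_P = 5/(2*π).

u(x) = 7/2·x·(5/2 − x), so u'(x) = 35/4 - 7*x.
u(x) = 7/2·x·(5/2 − x) vanishes at x = 0 and x = 5/2, so u ∈ H^1_0(0, 5/2). Differentiate via the product rule and integrate the resulting polynomials term by term.
  ∫_0^5/2 u² dx = ∫_0^5/2 (49*x^4/4 - 245*x^3/4 + 1225*x^2/16) dx. Term by term:
    ∫_0^5/2 49*x^4/4 dx = 30625/128;  ∫_0^5/2 -245*x^3/4 dx = -153125/256;  ∫_0^5/2 1225*x^2/16 dx = 153125/384.
  Sum: 30625/128 − 153125/256 + 153125/384 = 30625/768.
  ∫_0^5/2 (u')² dx = ∫_0^5/2 (49*x^2 - 245*x/2 + 1225/16) dx. Term by term:
    ∫_0^5/2 49*x^2 dx = 6125/24;  ∫_0^5/2 -245*x/2 dx = -6125/16;  ∫_0^5/2 1225/16 dx = 6125/32.
  Sum: 6125/24 − 6125/16 + 6125/32 = 6125/96.
∫_0^5/2 u² dx = 30625/768, so ||u||_L² = 175*sqrt(3)/48.
∫_0^5/2 (u')² dx = 6125/96, so ||u'||_L² = 35*sqrt(30)/24.
Ratio ||u||_L² / ||u'||_L² = sqrt(10)/4.
Sharp Poincaré constant on H^1_0(0, 5/2) is C_P = L/π = 5/(2*π), achieved by sin(2*π/5·x).
A polynomial bump cannot attain the sharp Poincaré constant (only the first sine eigenfunction does), so the ratio is strictly less than C_P, consistent with ||u||_L² ≤ C_P ||u'||_L².


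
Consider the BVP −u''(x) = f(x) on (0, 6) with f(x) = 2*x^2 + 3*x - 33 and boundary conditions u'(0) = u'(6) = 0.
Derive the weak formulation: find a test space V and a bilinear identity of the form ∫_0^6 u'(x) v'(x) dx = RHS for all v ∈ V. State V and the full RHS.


V = H^1(0, 6) (no boundary constraint on v; u is determined up to an additive constant); weak form: ∫_0^6 u'v' dx = ∫_0^6 (2*x^2 + 3*x - 33) v dx for all v ∈ V.

Multiply both sides by a test function v and integrate from 0 to 6:
  ∫_0^6 −u''(x) v(x) dx = ∫_0^6 f(x) v(x) dx.
Integrate the LHS by parts once:
  ∫_0^6 −u'' v dx = −[u'(x) v(x)]_0^6 + ∫_0^6 u'(x) v'(x) dx.
Thus ∫_0^6 u'(x) v'(x) dx = ∫_0^6 f(x) v(x) dx + [u'(x) v(x)]_0^6.
Choose V so that boundary terms are either known or forced to vanish.
u has homogeneous Neumann: u'(0) = u'(6) = 0. So [u' v]_0^6 = 0·v(6) − 0·v(0) = 0 for any v; take V = H^1(0, 6).
Weak formulation: find u (satisfying any essential BC) such that ∫_0^6 u'(x) v'(x) dx = ∫_0^6 f v dx for all v ∈ V (homogeneous Neumann, so boundary terms vanish).
Substituting f(x) = 2*x^2 + 3*x - 33, the right-hand side is ∫_0^6 (2*x^2 + 3*x - 33) v dx.
Compatibility check (pure Neumann): taking v ≡ 1 ∈ V gives 0 = ∫_0^6 f dx + (0) − (0), i.e. ∫_0^6 f dx must equal u'(0) − u'(6) = 0. Indeed ∫_0^6 (2*x^2 + 3*x - 33) dx = 0, so the data are compatible. The solution is then unique only up to an additive constant (fix it e.g. by requiring ∫_0^6 u dx = 0).


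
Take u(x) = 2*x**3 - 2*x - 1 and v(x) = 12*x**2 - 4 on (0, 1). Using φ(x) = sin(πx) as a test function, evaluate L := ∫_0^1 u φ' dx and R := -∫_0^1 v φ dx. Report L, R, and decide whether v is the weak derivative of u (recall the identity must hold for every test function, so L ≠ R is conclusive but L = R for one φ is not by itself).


LHS = -2/π + 24/π^3, RHS = -4/π + 48/π^3. No, v is not the weak derivative of u.

u(x) = 2*x**3 - 2*x - 1, classical derivative u'(x) = 6*x**2 - 2.
φ(x) = sin(πx), so φ'(x) = π*cos(π*x).
Note φ(0) = φ(1) = 0, so the boundary term u·φ vanishes.
LHS = ∫_0^1 u(x) φ'(x) dx = ∫_0^1 (2*π*x^3*cos(π*x) - 2*π*x*cos(π*x) - π*cos(π*x)) dx. Term by term:
  ∫_0^1 -π*cos(π*x) dx = 0;  ∫_0^1 -2*π*x*cos(π*x) dx = 4/π;  ∫_0^1 2*π*x^3*cos(π*x) dx = -6/π + 24/π^3.
Sum: 0 + 4/π + -6/π + 24/π^3 = -2/π + 24/π^3.
So LHS = -2/π + 24/π^3.
∫_0^1 v(x) φ(x) dx = ∫_0^1 (12*x^2*sin(π*x) - 4*sin(π*x)) dx. Term by term:
  ∫_0^1 -4*sin(π*x) dx = -8/π;  ∫_0^1 12*x^2*sin(π*x) dx = -48/π^3 + 12/π.
Sum: -8/π + -48/π^3 + 12/π = -48/π^3 + 4/π.
So RHS = -∫_0^1 v(x) φ(x) dx = -4/π + 48/π^3.
LHS − RHS = -24/π^3 + 2/π ≠ 0, so the identity fails.
(For a valid weak derivative the identity must hold for EVERY test function, in particular this one. The failure shows v is NOT the weak derivative of u.)
Correct weak derivative would be u'(x) = 6*x**2 - 2.


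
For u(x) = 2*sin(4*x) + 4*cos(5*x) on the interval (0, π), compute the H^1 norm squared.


||u||_{H^1(0,π)}^2 = -3328/9 + 242*π

u'(x) = -20*sin(5*x) + 8*cos(4*x).
Expand u² and (u')² and integrate term by term on (0, π), using: for integers n ≥ 1, ∫_0^π sin²(nx) dx = ∫_0^π cos²(nx) dx = π/2; for n ≠ n', ∫_0^π sin(nx)sin(n'x) dx = ∫_0^π cos(nx)cos(n'x) dx = 0; and by product-to-sum, ∫_0^π sin(nx)cos(n'x) dx = ½∫_0^π [sin((n+n')x) + sin((n−n')x)] dx, which is 0 when n+n' is even and 2n/(n²−n'²) when n+n' is odd (it need not vanish on (0, π)).
  u² squared terms: (2)²·∫sin(4x)² dx = 4·π/2 = 2*π;  (4)²·∫cos(5x)² dx = 16·π/2 = 8*π.
  u² cross terms: 2·(2)·(4)·∫sin(4x)·cos(5x) dx = 16·(-8/9) = -128/9.
  So ∫_0^π u² dx = 2*π + 8*π − 128/9 = -128/9 + 10*π.
  (u')² squared terms: (-20)²·∫sin(5x)² dx = 400·π/2 = 200*π;  (8)²·∫cos(4x)² dx = 64·π/2 = 32*π.
  (u')² cross terms: 2·(-20)·(8)·∫sin(5x)·cos(4x) dx = -320·(10/9) = -3200/9.
  So ∫_0^π (u')² dx = 200*π + 32*π − 3200/9 = -3200/9 + 232*π.
||u||_{H^1}^2 = (-128/9 + 10*π) + (-3200/9 + 232*π) = -3328/9 + 242*π.


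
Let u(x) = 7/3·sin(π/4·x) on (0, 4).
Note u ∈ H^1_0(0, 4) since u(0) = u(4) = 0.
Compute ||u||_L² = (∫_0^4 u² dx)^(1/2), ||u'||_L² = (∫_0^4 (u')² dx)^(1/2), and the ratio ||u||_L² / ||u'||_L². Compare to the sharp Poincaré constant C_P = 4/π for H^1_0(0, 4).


||u||_L² / ||u'||_L² = 4/π = C_P.

u(x) = 7/3·sin(π/4·x), so u'(x) = 7*π*cos(π*x/4)/12.
Writing u(x) = A·sin(kπx/L) with A = 7/3 and k = 1, use ∫_0^L sin²(kπx/L) dx = L/2 and ∫_0^L cos²(kπx/L) dx = L/2.
u² = 49/9·sin²(π/4·x) and (u')² = 49*π^2/144·cos²(π/4·x), and each of sin², cos² integrates to L/2 = 2 over (0, 4).
∫_0^4 u² dx = 98/9, so ||u||_L² = 7*sqrt(2)/3.
∫_0^4 (u')² dx = 49*π^2/72, so ||u'||_L² = 7*sqrt(2)*π/12.
Ratio ||u||_L² / ||u'||_L² = 4/π.
Sharp Poincaré constant on H^1_0(0, 4) is C_P = L/π = 4/π, achieved by sin(π/4·x).
This is the k = 1 eigenfunction (up to amplitude), so the ratio equals the sharp Poincaré constant exactly.


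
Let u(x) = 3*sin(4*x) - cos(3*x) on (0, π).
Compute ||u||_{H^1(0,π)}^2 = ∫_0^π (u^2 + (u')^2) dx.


||u||_{H^1(0,π)}^2 = -480/7 + 163*π/2

u'(x) = 3*sin(3*x) + 12*cos(4*x).
Expand u² and (u')² and integrate term by term on (0, π), using: for integers n ≥ 1, ∫_0^π sin²(nx) dx = ∫_0^π cos²(nx) dx = π/2; for n ≠ n', ∫_0^π sin(nx)sin(n'x) dx = ∫_0^π cos(nx)cos(n'x) dx = 0; and by product-to-sum, ∫_0^π sin(nx)cos(n'x) dx = ½∫_0^π [sin((n+n')x) + sin((n−n')x)] dx, which is 0 when n+n' is even and 2n/(n²−n'²) when n+n' is odd (it need not vanish on (0, π)).
  u² squared terms: (-1)²·∫cos(3x)² dx = 1·π/2 = π/2;  (3)²·∫sin(4x)² dx = 9·π/2 = 9*π/2.
  u² cross terms: 2·(-1)·(3)·∫cos(3x)·sin(4x) dx = -6·(8/7) = -48/7.
  So ∫_0^π u² dx = π/2 + 9*π/2 − 48/7 = -48/7 + 5*π.
  (u')² squared terms: (3)²·∫sin(3x)² dx = 9·π/2 = 9*π/2;  (12)²·∫cos(4x)² dx = 144·π/2 = 72*π.
  (u')² cross terms: 2·(3)·(12)·∫sin(3x)·cos(4x) dx = 72·(-6/7) = -432/7.
  So ∫_0^π (u')² dx = 9*π/2 + 72*π − 432/7 = -432/7 + 153*π/2.
||u||_{H^1}^2 = (-48/7 + 5*π) + (-432/7 + 153*π/2) = -480/7 + 163*π/2.


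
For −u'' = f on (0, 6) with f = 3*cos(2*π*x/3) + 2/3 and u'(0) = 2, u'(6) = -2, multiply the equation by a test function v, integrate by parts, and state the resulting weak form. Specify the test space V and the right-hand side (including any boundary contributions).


V = H^1(0, 6) (v unrestricted at boundary; u is determined up to an additive constant); weak form: ∫_0^6 u'v' dx = ∫_0^6 (3*cos(2*π*x/3) + 2/3) v dx − 2·v(6) − 2·v(0) for all v ∈ V.

Multiply both sides by a test function v and integrate from 0 to 6:
  ∫_0^6 −u''(x) v(x) dx = ∫_0^6 f(x) v(x) dx.
Integrate the LHS by parts once:
  ∫_0^6 −u'' v dx = −[u'(x) v(x)]_0^6 + ∫_0^6 u'(x) v'(x) dx.
Thus ∫_0^6 u'(x) v'(x) dx = ∫_0^6 f(x) v(x) dx + [u'(x) v(x)]_0^6.
Choose V so that boundary terms are either known or forced to vanish.
u has inhomogeneous Neumann u'(0) = 2, u'(6) = -2. [u' v]_0^6 = (-2)·v(6) − (2)·v(0) = − 2·v(6) − 2·v(0). Take V = H^1(0, 6); boundary term becomes part of RHS.
Weak formulation: find u (satisfying any essential BC) such that ∫_0^6 u'(x) v'(x) dx = ∫_0^6 f v dx − 2·v(6) − 2·v(0) for all v ∈ V (Neumann data are natural BCs: they enter the RHS as boundary terms).
Substituting f(x) = 3*cos(2*π*x/3) + 2/3, the right-hand side is ∫_0^6 (3*cos(2*π*x/3) + 2/3) v dx − 2·v(6) − 2·v(0).
Compatibility check (pure Neumann): taking v ≡ 1 ∈ V gives 0 = ∫_0^6 f dx + (-2) − (2), i.e. ∫_0^6 f dx must equal u'(0) − u'(6) = 4. Indeed ∫_0^6 (3*cos(2*π*x/3) + 2/3) dx = 4, so the data are compatible. The solution is then unique only up to an additive constant (fix it e.g. by requiring ∫_0^6 u dx = 0).


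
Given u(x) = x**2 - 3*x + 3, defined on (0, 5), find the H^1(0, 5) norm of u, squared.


||u||_{H^1}^2 = 1165/6

The H^1 norm (squared) on an interval (0, L) is
  ||u||_{H^1}^2 = ∫_0^L u(x)^2 dx + ∫_0^L u'(x)^2 dx.
Compute u'(x) = 2*x - 3.
Then u(x)^2 = x**4 - 6*x**3 + 15*x**2 - 18*x + 9 and u'(x)^2 = 4*x**2 - 12*x + 9.
Integrate each monomial from 0 to 5 using ∫_0^5 c·x^n dx = c·5^(n+1)/(n+1):
  ∫_0^5 u(x)^2 dx = ∫_0^5 (x^4 - 6*x^3 + 15*x^2 - 18*x + 9) dx. Term by term:
    ∫_0^5 x^4 dx = 625;  ∫_0^5 -6*x^3 dx = -1875/2;  ∫_0^5 15*x^2 dx = 625;
    ∫_0^5 -18*x dx = -225;  ∫_0^5 9 dx = 45.
  Sum: 625 − 1875/2 + 625 − 225 + 45 = 265/2.
  ∫_0^5 u'(x)^2 dx = ∫_0^5 (4*x^2 - 12*x + 9) dx. Term by term:
    ∫_0^5 4*x^2 dx = 500/3;  ∫_0^5 -12*x dx = -150;  ∫_0^5 9 dx = 45.
  Sum: 500/3 − 150 + 45 = 185/3.
Adding: ||u||_{H^1}^2 = 265/2 + 185/3 = 1165/6.


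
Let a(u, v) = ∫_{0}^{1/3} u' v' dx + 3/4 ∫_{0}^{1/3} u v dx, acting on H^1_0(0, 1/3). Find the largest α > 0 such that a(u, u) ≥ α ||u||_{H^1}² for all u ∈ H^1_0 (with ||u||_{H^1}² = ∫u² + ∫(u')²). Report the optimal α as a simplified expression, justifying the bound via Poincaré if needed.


α = 3*(1 + 12*π^2)/(4*(1 + 9*π^2))

Coercivity of a(·,·) on H^1_0(0, 1/3) means a(u, u) ≥ α ||u||_{H^1}² for every u ∈ H^1_0.
The interval has length L = 1/3, and Poincaré/coercivity depend only on L. Here a(u, u) = ∫(u')² + (3/4)·∫u².
Here 0 < c = 3/4 < 1. The condition a(u,u) ≥ α||u||_{H^1}² reads (1−α)∫(u')² ≥ (α−c)∫u². Any admissible α is ≤ 1 (rapidly oscillating u have ∫u²/∫(u')² → 0), and α = 1 would force 0 ≥ (1−c)∫u², impossible since c < 1; so 1−α > 0. By the sharp Poincaré inequality on H^1_0 of an interval of length L, ∫(u')² ≥ (π/L)²∫u² with equality for the first sine mode sin(π(x−x₀)/L) (x₀ the left endpoint), so the inequality holds for all u iff (1−α)(π/L)² ≥ α − c, i.e. α ≤ ((π/L)² + c)/((π/L)² + 1) = (1 + c(L/π)²)/(1 + (L/π)²). With (π/L)² = 9*π^2 and c = 3/4, the largest admissible constant is α = ((π/L)² + c)/((π/L)² + 1).
Simplifying, α = 3*(1 + 12*π^2)/(4*(1 + 9*π^2)).


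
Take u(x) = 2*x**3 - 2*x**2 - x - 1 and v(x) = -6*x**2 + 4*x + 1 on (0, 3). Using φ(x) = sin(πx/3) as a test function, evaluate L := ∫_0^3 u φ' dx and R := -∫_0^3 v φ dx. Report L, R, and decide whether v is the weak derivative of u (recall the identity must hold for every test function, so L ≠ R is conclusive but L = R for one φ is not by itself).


LHS = -120/π + 648/π^3, RHS = -648/π^3 + 120/π. No, v is not the weak derivative of u.

u(x) = 2*x**3 - 2*x**2 - x - 1, classical derivative u'(x) = 6*x**2 - 4*x - 1.
φ(x) = sin(πx/3), so φ'(x) = π*cos(π*x/3)/3.
Note φ(0) = φ(3) = 0, so the boundary term u·φ vanishes.
LHS = ∫_0^3 u(x) φ'(x) dx = ∫_0^3 (2*π*x^3*cos(π*x/3)/3 - 2*π*x^2*cos(π*x/3)/3 - π*x*cos(π*x/3)/3 - π*cos(π*x/3)/3) dx. Term by term:
  ∫_0^3 -π*cos(π*x/3)/3 dx = 0;  ∫_0^3 -2*π*x^2*cos(π*x/3)/3 dx = 36/π;  ∫_0^3 -π*x*cos(π*x/3)/3 dx = 6/π;
  ∫_0^3 2*π*x^3*cos(π*x/3)/3 dx = -162/π + 648/π^3.
Sum: 0 + 36/π + 6/π + -162/π + 648/π^3 = -120/π + 648/π^3.
So LHS = -120/π + 648/π^3.
∫_0^3 v(x) φ(x) dx = ∫_0^3 (-6*x^2*sin(π*x/3) + 4*x*sin(π*x/3) + sin(π*x/3)) dx. Term by term:
  ∫_0^3 -6*x^2*sin(π*x/3) dx = -162/π + 648/π^3;  ∫_0^3 4*x*sin(π*x/3) dx = 36/π;  ∫_0^3 sin(π*x/3) dx = 6/π.
Sum: -162/π + 648/π^3 + 36/π + 6/π = -120/π + 648/π^3.
So RHS = -∫_0^3 v(x) φ(x) dx = -648/π^3 + 120/π.
LHS − RHS = -240/π + 1296/π^3 ≠ 0, so the identity fails.
(For a valid weak derivative the identity must hold for EVERY test function, in particular this one. The failure shows v is NOT the weak derivative of u.)
Correct weak derivative would be u'(x) = 6*x**2 - 4*x - 1.


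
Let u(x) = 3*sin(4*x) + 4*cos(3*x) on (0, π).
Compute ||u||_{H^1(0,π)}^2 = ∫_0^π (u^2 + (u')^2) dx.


||u||_{H^1(0,π)}^2 = 1920/7 + 313*π/2

u'(x) = -12*sin(3*x) + 12*cos(4*x).
Expand u² and (u')² and integrate term by term on (0, π), using: for integers n ≥ 1, ∫_0^π sin²(nx) dx = ∫_0^π cos²(nx) dx = π/2; for n ≠ n', ∫_0^π sin(nx)sin(n'x) dx = ∫_0^π cos(nx)cos(n'x) dx = 0; and by product-to-sum, ∫_0^π sin(nx)cos(n'x) dx = ½∫_0^π [sin((n+n')x) + sin((n−n')x)] dx, which is 0 when n+n' is even and 2n/(n²−n'²) when n+n' is odd (it need not vanish on (0, π)).
  u² squared terms: (3)²·∫sin(4x)² dx = 9·π/2 = 9*π/2;  (4)²·∫cos(3x)² dx = 16·π/2 = 8*π.
  u² cross terms: 2·(3)·(4)·∫sin(4x)·cos(3x) dx = 24·(8/7) = 192/7.
  So ∫_0^π u² dx = 9*π/2 + 8*π + 192/7 = 192/7 + 25*π/2.
  (u')² squared terms: (-12)²·∫sin(3x)² dx = 144·π/2 = 72*π;  (12)²·∫cos(4x)² dx = 144·π/2 = 72*π.
  (u')² cross terms: 2·(-12)·(12)·∫sin(3x)·cos(4x) dx = -288·(-6/7) = 1728/7.
  So ∫_0^π (u')² dx = 72*π + 72*π + 1728/7 = 1728/7 + 144*π.
||u||_{H^1}^2 = (192/7 + 25*π/2) + (1728/7 + 144*π) = 1920/7 + 313*π/2.


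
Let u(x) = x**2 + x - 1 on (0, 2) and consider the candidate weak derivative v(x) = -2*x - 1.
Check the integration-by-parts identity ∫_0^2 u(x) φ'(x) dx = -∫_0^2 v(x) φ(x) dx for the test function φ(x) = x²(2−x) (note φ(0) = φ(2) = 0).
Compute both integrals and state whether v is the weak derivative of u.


LHS = -68/15, RHS = 68/15. No, v is not the weak derivative of u.

u(x) = x**2 + x - 1, classical derivative u'(x) = 2*x + 1.
φ(x) = x²(2−x), so φ'(x) = x*(4 - 3*x).
Note φ(0) = φ(2) = 0, so the boundary term u·φ vanishes.
LHS = ∫_0^2 u(x) φ'(x) dx = ∫_0^2 (-3*x^4 + x^3 + 7*x^2 - 4*x) dx. Term by term:
  ∫_0^2 -3*x^4 dx = -96/5;  ∫_0^2 x^3 dx = 4;  ∫_0^2 7*x^2 dx = 56/3;
  ∫_0^2 -4*x dx = -8.
Sum: -96/5 + 4 + 56/3 − 8 = -68/15.
So LHS = -68/15.
∫_0^2 v(x) φ(x) dx = ∫_0^2 (2*x^4 - 3*x^3 - 2*x^2) dx. Term by term:
  ∫_0^2 2*x^4 dx = 64/5;  ∫_0^2 -3*x^3 dx = -12;  ∫_0^2 -2*x^2 dx = -16/3.
Sum: 64/5 − 12 − 16/3 = -68/15.
So RHS = -∫_0^2 v(x) φ(x) dx = 68/15.
LHS − RHS = -136/15 ≠ 0, so the identity fails.
(For a valid weak derivative the identity must hold for EVERY test function, in particular this one. The failure shows v is NOT the weak derivative of u.)
Correct weak derivative would be u'(x) = 2*x + 1.


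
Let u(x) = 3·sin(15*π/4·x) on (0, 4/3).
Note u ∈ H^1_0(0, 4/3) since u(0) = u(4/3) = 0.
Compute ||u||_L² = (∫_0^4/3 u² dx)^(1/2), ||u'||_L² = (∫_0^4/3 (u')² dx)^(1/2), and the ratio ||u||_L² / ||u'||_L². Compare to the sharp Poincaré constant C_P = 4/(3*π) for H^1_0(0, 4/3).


||u||_L² / ||u'||_L² = 4/(15*π) < C_P = 4/(3*π).

u(x) = 3·sin(15*π/4·x), so u'(x) = 45*π*cos(15*π*x/4)/4.
Writing u(x) = A·sin(kπx/L) with A = 3 and k = 5, use ∫_0^L sin²(kπx/L) dx = L/2 and ∫_0^L cos²(kπx/L) dx = L/2.
u² = 9·sin²(15*π/4·x) and (u')² = 2025*π^2/16·cos²(15*π/4·x), and each of sin², cos² integrates to L/2 = 2/3 over (0, 4/3).
∫_0^4/3 u² dx = 6, so ||u||_L² = sqrt(6).
∫_0^4/3 (u')² dx = 675*π^2/8, so ||u'||_L² = 15*sqrt(6)*π/4.
Ratio ||u||_L² / ||u'||_L² = 4/(15*π).
Sharp Poincaré constant on H^1_0(0, 4/3) is C_P = L/π = 4/(3*π), achieved by sin(3*π/4·x).
This is the k = 5 harmonic; the ratio L/(kπ) is strictly less than C_P = L/π, consistent with the sharp inequality ||u||_L² ≤ C_P ||u'||_L².
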